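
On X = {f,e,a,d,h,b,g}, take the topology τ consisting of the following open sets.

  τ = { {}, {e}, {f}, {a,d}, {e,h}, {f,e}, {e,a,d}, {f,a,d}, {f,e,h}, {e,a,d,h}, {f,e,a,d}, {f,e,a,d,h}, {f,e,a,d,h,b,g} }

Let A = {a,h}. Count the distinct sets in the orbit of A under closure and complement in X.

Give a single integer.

10

X∖A={f,e,d,b,g}, int(X∖A)={f,e}, hence cl(A)={a,d,h,b,g}
Orbit (k=closure, c=complement):
  1. A     = {a,h}
  2. kA    = {a,d,h,b,g}
  3. cA    = {f,e,d,b,g}
  4. ckA   = {f,e}
  5. kcA   = {f,e,a,d,h,b,g}
  6. kckA  = {f,e,h,b,g}
  7. ckcA  = {}
  8. ckckA = {a,d}
  9. kckckA = {a,d,b,g}
  10. ckckckA = {f,e,h}
(closed under both — stop)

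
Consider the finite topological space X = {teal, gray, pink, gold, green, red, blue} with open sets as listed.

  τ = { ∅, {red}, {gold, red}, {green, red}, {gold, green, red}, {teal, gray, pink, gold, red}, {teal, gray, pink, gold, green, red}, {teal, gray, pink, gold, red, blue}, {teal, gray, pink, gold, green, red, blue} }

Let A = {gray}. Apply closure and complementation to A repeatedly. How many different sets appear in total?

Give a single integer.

6

closure: X∖int(X∖A) = X∖{gold, green, red} = {teal, gray, pink, blue}
Let k=closure and c=complement:
  1. A     = {gray}
  2. kA    = {teal, gray, pink, blue}
  3. cA    = {teal, pink, gold, green, red, blue}
  4. ckA   = {gold, green, red}
  5. kcA   = {teal, gray, pink, gold, green, red, blue}
  6. ckcA  = ∅
— saturated at 6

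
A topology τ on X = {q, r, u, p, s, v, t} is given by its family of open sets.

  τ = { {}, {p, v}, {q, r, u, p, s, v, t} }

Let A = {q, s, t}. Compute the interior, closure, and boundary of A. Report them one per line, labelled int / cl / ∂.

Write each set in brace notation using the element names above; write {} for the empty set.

open subsets of A: {}; so int(A) = {}
closure: X∖int(X∖A) = X∖{p, v} = {q, r, u, s, t}
∂A = {q, r, u, s, t} minus {} = {q, r, u, s, t}

int(A) = {}
cl(A)  = {q, r, u, s, t}
∂A     = {q, r, u, s, t}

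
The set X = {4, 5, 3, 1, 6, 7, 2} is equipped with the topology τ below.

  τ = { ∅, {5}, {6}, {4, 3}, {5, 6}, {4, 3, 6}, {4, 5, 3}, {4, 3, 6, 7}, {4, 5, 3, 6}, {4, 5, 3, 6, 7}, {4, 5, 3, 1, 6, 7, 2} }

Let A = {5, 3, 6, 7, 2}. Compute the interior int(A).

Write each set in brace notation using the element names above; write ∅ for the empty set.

{5, 6}

interior: largest open inside A is {5, 6} (from ∅, {6}, {5}, {5, 6})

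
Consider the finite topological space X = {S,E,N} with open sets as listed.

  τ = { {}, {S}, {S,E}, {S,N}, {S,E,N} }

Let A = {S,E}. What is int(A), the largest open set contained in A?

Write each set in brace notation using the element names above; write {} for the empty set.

{S,E}

U open, U⊆A: {}, {S}, {S,E}. int(A) = ⋃ = {S,E}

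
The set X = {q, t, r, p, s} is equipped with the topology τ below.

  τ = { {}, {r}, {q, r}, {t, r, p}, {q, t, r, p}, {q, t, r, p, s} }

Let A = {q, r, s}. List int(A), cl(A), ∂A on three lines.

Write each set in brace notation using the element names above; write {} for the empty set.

int(A) = {q, r}
cl(A)  = {q, t, r, p, s}
∂A     = {t, p, s}

opens ⊆ A: {}, {r}, {q, r}; union → int = {q, r}
complement {t, p}; its interior {}; cl(A) = X∖{} = {q, t, r, p, s}
boundary = {q, t, r, p, s} ∖ {q, r} = {t, p, s}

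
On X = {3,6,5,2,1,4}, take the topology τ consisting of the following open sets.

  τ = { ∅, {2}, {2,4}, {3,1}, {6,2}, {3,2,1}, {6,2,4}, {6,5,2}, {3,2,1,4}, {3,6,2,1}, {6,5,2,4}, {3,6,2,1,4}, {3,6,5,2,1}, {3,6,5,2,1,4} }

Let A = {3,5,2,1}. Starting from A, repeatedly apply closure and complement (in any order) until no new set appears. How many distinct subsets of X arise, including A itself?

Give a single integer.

6

X∖A={6,4}, int(X∖A)=∅, hence cl(A)={3,6,5,2,1,4}
Orbit (k=closure, c=complement):
  1. A     = {3,5,2,1}
  2. kA    = {3,6,5,2,1,4}
  3. cA    = {6,4}
  4. ckA   = ∅
  5. kcA   = {6,5,4}
  6. ckcA  = {3,2,1}
(closed under both — stop)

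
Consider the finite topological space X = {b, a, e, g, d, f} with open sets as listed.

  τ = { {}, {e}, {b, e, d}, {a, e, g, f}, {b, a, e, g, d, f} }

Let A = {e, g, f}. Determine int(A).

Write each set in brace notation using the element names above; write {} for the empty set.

open subsets of A: {}, {e}; so int(A) = {e}

{e}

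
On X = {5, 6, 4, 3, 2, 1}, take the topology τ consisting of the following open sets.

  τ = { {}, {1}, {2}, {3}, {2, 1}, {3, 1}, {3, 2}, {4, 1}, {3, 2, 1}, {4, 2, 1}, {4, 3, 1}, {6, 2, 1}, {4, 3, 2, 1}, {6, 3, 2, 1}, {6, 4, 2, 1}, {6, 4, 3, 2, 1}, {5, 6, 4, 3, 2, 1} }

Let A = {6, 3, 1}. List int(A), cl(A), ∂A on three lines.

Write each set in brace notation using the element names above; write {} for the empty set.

int(A) = {3, 1}
cl(A)  = {5, 6, 4, 3, 1}
∂A     = {5, 6, 4}

open subsets of A: {}, {1}, {3}, {3, 1}; so int(A) = {3, 1}
closure: X∖int(X∖A) = X∖{2} = {5, 6, 4, 3, 1}
∂A = {5, 6, 4, 3, 1} minus {3, 1} = {5, 6, 4}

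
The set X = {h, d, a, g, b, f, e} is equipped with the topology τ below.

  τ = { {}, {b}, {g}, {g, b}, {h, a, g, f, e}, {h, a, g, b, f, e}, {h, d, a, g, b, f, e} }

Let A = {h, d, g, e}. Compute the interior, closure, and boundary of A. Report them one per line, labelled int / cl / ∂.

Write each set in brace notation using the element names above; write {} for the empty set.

open subsets of A: {}, {g}; so int(A) = {g}
closure: X∖int(X∖A) = X∖{b} = {h, d, a, g, f, e}
∂A = {h, d, a, g, f, e} minus {g} = {h, d, a, f, e}

int(A) = {g}
cl(A)  = {h, d, a, g, f, e}
∂A     = {h, d, a, f, e}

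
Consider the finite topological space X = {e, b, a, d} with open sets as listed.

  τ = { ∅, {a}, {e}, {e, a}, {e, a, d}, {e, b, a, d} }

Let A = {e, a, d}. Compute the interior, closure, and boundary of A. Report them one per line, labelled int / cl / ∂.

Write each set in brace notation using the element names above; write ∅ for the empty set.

int(A) = {e, a, d}
cl(A)  = {e, b, a, d}
∂A     = {b}

U open, U⊆A: ∅, {e}, {a}, {e, a}, {e, a, d}. int(A) = ⋃ = {e, a, d}
X∖A={b}, int(X∖A)=∅, hence cl(A)={e, b, a, d}
∂A: remove int from cl → {b}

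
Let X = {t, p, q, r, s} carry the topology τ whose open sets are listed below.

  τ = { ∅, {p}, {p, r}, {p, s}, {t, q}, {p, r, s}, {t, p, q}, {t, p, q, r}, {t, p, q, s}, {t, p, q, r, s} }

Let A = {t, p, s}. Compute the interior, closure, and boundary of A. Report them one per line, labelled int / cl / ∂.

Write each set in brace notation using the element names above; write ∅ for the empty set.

interior: largest open inside A is {p, s} (from ∅, {p}, {p, s})
cl via duality: int({q, r}) = ∅, so X∖∅ = {t, p, q, r, s}
cl∖int = {t, q, r}

int(A) = {p, s}
cl(A)  = {t, p, q, r, s}
∂A     = {t, q, r}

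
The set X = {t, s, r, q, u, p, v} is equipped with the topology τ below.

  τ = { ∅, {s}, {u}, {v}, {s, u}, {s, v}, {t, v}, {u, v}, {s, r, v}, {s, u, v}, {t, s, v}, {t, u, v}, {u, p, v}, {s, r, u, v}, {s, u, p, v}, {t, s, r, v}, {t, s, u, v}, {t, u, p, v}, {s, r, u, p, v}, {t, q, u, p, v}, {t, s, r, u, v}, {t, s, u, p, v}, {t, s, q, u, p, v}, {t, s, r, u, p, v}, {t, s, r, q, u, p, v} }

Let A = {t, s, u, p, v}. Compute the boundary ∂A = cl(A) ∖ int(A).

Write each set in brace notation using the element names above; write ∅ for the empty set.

{r, q}

interior: largest open inside A is {t, s, u, p, v} (from ∅, {v}, {u}, {s}, {t, v}, {s, u}, {u, v}, {s, v}, {s, u, v}, {t, s, v}, {u, p, v}, {t, u, v}, {s, u, p, v}, {t, s, u, v}, {t, u, p, v}, {t, s, u, p, v})
cl via duality: int({r, q}) = ∅, so X∖∅ = {t, s, r, q, u, p, v}
cl∖int = {r, q}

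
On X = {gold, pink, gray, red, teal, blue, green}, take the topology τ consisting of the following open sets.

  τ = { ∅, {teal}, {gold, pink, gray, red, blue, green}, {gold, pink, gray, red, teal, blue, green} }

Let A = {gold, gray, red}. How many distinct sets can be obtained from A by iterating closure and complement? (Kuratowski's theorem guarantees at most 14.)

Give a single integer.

6

cl via duality: int({pink, teal, blue, green}) = {teal}, so X∖{teal} = {gold, pink, gray, red, blue, green}
Write k for closure, c for complement:
  1. A     = {gold, gray, red}
  2. kA    = {gold, pink, gray, red, blue, green}
  3. cA    = {pink, teal, blue, green}
  4. ckA   = {teal}
  5. kcA   = {gold, pink, gray, red, teal, blue, green}
  6. ckcA  = ∅
applying k or c yields no new set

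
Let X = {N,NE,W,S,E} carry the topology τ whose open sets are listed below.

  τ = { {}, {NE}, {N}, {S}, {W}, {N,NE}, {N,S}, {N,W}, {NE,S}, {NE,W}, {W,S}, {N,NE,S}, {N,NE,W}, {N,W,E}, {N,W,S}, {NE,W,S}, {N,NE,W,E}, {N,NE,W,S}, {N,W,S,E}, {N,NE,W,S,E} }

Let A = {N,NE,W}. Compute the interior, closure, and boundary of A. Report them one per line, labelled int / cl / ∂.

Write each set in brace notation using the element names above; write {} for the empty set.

int(A) = {N,NE,W}
cl(A)  = {N,NE,W,E}
∂A     = {E}

open subsets of A: {}, {N}, {NE}, {W}, {NE,W}, {N,NE}, {N,W}, {N,NE,W}; so int(A) = {N,NE,W}
closure: X∖int(X∖A) = X∖{S} = {N,NE,W,E}
∂A = {N,NE,W,E} minus {N,NE,W} = {E}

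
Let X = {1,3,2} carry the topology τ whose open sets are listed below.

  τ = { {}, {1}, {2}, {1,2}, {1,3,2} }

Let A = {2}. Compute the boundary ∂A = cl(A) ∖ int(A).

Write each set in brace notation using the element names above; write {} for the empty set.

U open, U⊆A: {}, {2}. int(A) = ⋃ = {2}
X∖A={1,3}, int(X∖A)={1}, hence cl(A)={3,2}
∂A: remove int from cl → {3}

{3}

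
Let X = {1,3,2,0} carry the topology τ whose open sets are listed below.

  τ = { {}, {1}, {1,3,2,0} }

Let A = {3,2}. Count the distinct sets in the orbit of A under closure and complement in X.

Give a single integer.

closure: X∖int(X∖A) = X∖{1} = {3,2,0}
Let k=closure and c=complement:
  1. A     = {3,2}
  2. kA    = {3,2,0}
  3. cA    = {1,0}
  4. ckA   = {1}
  5. kcA   = {1,3,2,0}
  6. ckcA  = {}
— saturated at 6

6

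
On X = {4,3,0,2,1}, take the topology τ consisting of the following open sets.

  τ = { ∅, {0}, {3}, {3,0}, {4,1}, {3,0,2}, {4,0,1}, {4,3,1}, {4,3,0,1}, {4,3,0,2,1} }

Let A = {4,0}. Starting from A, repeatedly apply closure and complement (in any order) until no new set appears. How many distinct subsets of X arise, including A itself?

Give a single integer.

10

closure: X∖int(X∖A) = X∖{3} = {4,0,2,1}
Let k=closure and c=complement:
  1. A     = {4,0}
  2. kA    = {4,0,2,1}
  3. cA    = {3,2,1}
  4. ckA   = {3}
  5. kcA   = {4,3,2,1}
  6. kckA  = {3,2}
  7. ckcA  = {0}
  8. ckckA = {4,0,1}
  9. kckcA = {0,2}
  10. ckckcA = {4,3,1}
— saturated at 10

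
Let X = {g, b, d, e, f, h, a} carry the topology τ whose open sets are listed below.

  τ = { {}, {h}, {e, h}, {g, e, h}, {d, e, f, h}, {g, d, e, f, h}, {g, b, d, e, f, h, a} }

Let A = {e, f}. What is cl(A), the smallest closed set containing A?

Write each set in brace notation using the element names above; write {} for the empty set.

cl via duality: int({g, b, d, h, a}) = {h}, so X∖{h} = {g, b, d, e, f, a}

{g, b, d, e, f, a}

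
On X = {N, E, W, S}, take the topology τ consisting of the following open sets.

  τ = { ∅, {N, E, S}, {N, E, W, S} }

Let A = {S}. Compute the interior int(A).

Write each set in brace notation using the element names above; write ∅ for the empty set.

∅

open subsets of A: ∅; so int(A) = ∅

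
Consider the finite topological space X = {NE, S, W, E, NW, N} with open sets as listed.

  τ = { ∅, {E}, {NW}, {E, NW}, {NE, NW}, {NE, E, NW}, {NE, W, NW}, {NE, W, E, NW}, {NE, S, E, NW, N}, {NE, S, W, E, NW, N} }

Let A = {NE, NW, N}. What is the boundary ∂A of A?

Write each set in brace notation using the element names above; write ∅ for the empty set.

opens ⊆ A: ∅, {NW}, {NE, NW}; union → int = {NE, NW}
complement {S, W, E}; its interior {E}; cl(A) = X∖{E} = {NE, S, W, NW, N}
boundary = {NE, S, W, NW, N} ∖ {NE, NW} = {S, W, N}

{S, W, N}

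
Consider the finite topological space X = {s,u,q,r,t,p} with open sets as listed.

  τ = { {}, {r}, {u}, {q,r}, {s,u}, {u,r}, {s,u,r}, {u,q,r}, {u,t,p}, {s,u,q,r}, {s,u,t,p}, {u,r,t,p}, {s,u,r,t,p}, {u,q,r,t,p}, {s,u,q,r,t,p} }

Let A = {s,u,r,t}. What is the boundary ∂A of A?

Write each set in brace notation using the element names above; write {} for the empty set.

{q,t,p}

interior: largest open inside A is {s,u,r} (from {}, {u}, {r}, {u,r}, {s,u}, {s,u,r})
cl via duality: int({q,p}) = {}, so X∖{} = {s,u,q,r,t,p}
cl∖int = {q,t,p}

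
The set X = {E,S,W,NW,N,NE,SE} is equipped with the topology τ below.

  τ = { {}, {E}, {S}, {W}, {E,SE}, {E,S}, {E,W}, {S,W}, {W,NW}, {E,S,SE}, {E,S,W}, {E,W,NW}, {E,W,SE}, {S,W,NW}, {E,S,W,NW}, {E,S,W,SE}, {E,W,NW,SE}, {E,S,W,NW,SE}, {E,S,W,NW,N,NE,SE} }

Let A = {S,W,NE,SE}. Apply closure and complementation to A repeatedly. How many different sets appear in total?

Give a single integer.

10

X∖A={E,NW,N}, int(X∖A)={E}, hence cl(A)={S,W,NW,N,NE,SE}
Orbit (k=closure, c=complement):
  1. A     = {S,W,NE,SE}
  2. kA    = {S,W,NW,N,NE,SE}
  3. cA    = {E,NW,N}
  4. ckA   = {E}
  5. kcA   = {E,NW,N,NE,SE}
  6. kckA  = {E,N,NE,SE}
  7. ckcA  = {S,W}
  8. ckckA = {S,W,NW}
  9. kckcA = {S,W,NW,N,NE}
  10. ckckcA = {E,SE}
(closed under both — stop)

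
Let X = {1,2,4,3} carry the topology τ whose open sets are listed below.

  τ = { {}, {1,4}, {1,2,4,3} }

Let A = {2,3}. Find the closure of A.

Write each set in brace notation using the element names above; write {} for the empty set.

X∖A={1,4}, int(X∖A)={1,4}, hence cl(A)={2,3}

{2,3}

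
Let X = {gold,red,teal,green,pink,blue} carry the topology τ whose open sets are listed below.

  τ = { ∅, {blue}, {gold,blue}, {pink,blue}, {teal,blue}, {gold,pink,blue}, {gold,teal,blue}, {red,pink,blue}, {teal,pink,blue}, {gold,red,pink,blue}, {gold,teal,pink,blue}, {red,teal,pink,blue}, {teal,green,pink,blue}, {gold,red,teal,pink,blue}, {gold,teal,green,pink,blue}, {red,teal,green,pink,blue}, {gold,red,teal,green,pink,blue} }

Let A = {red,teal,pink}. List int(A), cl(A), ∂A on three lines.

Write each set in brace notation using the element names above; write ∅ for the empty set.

open subsets of A: ∅; so int(A) = ∅
closure: X∖int(X∖A) = X∖{gold,blue} = {red,teal,green,pink}
∂A = {red,teal,green,pink} minus ∅ = {red,teal,green,pink}

int(A) = ∅
cl(A)  = {red,teal,green,pink}
∂A     = {red,teal,green,pink}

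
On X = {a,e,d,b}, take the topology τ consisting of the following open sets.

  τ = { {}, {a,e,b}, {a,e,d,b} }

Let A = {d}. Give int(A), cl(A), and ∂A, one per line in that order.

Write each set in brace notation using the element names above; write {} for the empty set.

int(A) = {}
cl(A)  = {d}
∂A     = {d}

interior: largest open inside A is {} (from {})
cl via duality: int({a,e,b}) = {a,e,b}, so X∖{a,e,b} = {d}
cl∖int = {d}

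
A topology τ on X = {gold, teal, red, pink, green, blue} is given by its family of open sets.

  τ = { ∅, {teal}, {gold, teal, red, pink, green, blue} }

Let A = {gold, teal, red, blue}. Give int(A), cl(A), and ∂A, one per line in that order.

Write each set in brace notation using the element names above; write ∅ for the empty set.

int(A) = {teal}
cl(A)  = {gold, teal, red, pink, green, blue}
∂A     = {gold, red, pink, green, blue}

opens ⊆ A: ∅, {teal}; union → int = {teal}
complement {pink, green}; its interior ∅; cl(A) = X∖∅ = {gold, teal, red, pink, green, blue}
boundary = {gold, teal, red, pink, green, blue} ∖ {teal} = {gold, red, pink, green, blue}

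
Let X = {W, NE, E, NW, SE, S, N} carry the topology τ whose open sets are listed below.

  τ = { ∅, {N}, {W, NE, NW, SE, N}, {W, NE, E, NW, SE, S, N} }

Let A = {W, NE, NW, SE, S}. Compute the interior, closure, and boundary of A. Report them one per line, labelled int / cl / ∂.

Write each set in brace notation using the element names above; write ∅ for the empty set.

opens ⊆ A: ∅; union → int = ∅
complement {E, N}; its interior {N}; cl(A) = X∖{N} = {W, NE, E, NW, SE, S}
boundary = {W, NE, E, NW, SE, S} ∖ ∅ = {W, NE, E, NW, SE, S}

int(A) = ∅
cl(A)  = {W, NE, E, NW, SE, S}
∂A     = {W, NE, E, NW, SE, S}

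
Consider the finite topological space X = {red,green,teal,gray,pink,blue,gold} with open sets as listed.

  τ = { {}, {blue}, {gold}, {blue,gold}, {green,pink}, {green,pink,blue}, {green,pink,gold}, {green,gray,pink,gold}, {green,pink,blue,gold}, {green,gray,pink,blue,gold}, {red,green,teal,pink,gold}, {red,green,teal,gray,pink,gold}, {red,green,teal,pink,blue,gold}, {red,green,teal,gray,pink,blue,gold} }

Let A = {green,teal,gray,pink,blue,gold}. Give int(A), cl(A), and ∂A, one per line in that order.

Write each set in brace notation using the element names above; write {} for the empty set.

interior: largest open inside A is {green,gray,pink,blue,gold} (from {}, {gold}, {blue}, {blue,gold}, {green,pink}, {green,pink,gold}, {green,pink,blue}, {green,pink,blue,gold}, {green,gray,pink,gold}, {green,gray,pink,blue,gold})
cl via duality: int({red}) = {}, so X∖{} = {red,green,teal,gray,pink,blue,gold}
cl∖int = {red,teal}

int(A) = {green,gray,pink,blue,gold}
cl(A)  = {red,green,teal,gray,pink,blue,gold}
∂A     = {red,teal}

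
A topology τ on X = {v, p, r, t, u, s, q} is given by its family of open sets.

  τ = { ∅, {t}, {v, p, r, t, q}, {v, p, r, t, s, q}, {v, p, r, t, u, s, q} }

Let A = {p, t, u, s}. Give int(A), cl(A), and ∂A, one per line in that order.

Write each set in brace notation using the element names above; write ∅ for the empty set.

interior: largest open inside A is {t} (from ∅, {t})
cl via duality: int({v, r, q}) = ∅, so X∖∅ = {v, p, r, t, u, s, q}
cl∖int = {v, p, r, u, s, q}

int(A) = {t}
cl(A)  = {v, p, r, t, u, s, q}
∂A     = {v, p, r, u, s, q}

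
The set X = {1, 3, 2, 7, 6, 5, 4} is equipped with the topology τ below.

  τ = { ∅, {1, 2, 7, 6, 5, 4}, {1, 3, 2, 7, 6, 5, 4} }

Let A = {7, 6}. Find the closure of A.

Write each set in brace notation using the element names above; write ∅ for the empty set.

{1, 3, 2, 7, 6, 5, 4}

cl via duality: int({1, 3, 2, 5, 4}) = ∅, so X∖∅ = {1, 3, 2, 7, 6, 5, 4}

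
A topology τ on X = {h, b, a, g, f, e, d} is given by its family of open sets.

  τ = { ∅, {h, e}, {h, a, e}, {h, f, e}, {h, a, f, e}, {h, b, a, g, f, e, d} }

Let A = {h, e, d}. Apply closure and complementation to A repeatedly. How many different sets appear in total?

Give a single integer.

6

cl via duality: int({b, a, g, f}) = ∅, so X∖∅ = {h, b, a, g, f, e, d}
Write k for closure, c for complement:
  1. A     = {h, e, d}
  2. kA    = {h, b, a, g, f, e, d}
  3. cA    = {b, a, g, f}
  4. ckA   = ∅
  5. kcA   = {b, a, g, f, d}
  6. ckcA  = {h, e}
applying k or c yields no new set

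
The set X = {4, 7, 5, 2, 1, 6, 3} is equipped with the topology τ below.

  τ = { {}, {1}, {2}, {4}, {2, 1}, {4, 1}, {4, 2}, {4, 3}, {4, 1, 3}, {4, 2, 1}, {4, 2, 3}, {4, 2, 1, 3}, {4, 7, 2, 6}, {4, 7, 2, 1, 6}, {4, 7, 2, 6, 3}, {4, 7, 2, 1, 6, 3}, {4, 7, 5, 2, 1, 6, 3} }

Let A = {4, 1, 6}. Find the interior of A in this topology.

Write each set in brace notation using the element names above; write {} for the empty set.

opens ⊆ A: {}, {1}, {4}, {4, 1}; union → int = {4, 1}

{4, 1}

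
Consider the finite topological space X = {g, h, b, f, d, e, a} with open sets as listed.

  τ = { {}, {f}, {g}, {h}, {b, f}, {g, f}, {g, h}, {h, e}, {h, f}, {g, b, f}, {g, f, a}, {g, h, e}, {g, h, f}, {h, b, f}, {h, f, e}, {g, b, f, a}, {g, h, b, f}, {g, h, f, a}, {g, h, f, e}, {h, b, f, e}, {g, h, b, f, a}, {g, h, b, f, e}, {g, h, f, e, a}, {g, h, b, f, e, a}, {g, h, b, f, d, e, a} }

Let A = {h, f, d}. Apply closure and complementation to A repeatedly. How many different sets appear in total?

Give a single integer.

8

X∖A={g, b, e, a}, int(X∖A)={g}, hence cl(A)={h, b, f, d, e, a}
Orbit (k=closure, c=complement):
  1. A     = {h, f, d}
  2. kA    = {h, b, f, d, e, a}
  3. cA    = {g, b, e, a}
  4. ckA   = {g}
  5. kcA   = {g, b, d, e, a}
  6. kckA  = {g, d, a}
  7. ckcA  = {h, f}
  8. ckckA = {h, b, f, e}
(closed under both — stop)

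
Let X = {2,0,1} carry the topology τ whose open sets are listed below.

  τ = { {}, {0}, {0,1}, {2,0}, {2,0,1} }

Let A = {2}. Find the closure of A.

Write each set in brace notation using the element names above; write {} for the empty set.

{2}

complement {0,1}; its interior {0,1}; cl(A) = X∖{0,1} = {2}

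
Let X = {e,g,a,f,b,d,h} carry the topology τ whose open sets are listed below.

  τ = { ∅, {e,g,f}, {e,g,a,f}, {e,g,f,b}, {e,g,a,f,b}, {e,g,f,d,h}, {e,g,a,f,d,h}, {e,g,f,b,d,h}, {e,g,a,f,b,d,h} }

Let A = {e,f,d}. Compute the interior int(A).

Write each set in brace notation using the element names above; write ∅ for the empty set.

opens ⊆ A: ∅; union → int = ∅

∅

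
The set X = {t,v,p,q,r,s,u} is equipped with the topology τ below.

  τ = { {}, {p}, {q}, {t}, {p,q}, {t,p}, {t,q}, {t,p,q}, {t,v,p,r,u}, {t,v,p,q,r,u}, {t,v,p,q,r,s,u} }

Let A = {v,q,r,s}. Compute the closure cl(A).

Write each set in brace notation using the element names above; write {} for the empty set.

{v,q,r,s,u}

complement {t,p,u}; its interior {t,p}; cl(A) = X∖{t,p} = {v,q,r,s,u}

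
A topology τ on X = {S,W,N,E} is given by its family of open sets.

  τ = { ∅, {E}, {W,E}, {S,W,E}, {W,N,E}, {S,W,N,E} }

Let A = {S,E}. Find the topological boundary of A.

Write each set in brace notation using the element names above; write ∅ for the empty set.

{S,W,N}

interior: largest open inside A is {E} (from ∅, {E})
cl via duality: int({W,N}) = ∅, so X∖∅ = {S,W,N,E}
cl∖int = {S,W,N}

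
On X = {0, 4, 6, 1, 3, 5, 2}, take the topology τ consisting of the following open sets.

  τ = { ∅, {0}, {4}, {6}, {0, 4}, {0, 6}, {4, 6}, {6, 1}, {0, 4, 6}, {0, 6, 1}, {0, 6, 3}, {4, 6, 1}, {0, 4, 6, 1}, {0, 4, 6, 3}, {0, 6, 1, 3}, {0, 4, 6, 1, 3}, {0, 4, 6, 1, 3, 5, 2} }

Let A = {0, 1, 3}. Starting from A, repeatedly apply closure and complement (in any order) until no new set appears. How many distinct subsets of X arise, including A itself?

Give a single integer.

closure: X∖int(X∖A) = X∖{4, 6} = {0, 1, 3, 5, 2}
Let k=closure and c=complement:
  1. A     = {0, 1, 3}
  2. kA    = {0, 1, 3, 5, 2}
  3. cA    = {4, 6, 5, 2}
  4. ckA   = {4, 6}
  5. kcA   = {4, 6, 1, 3, 5, 2}
  6. ckcA  = {0}
  7. kckcA = {0, 3, 5, 2}
  8. ckckcA = {4, 6, 1}
— saturated at 8

8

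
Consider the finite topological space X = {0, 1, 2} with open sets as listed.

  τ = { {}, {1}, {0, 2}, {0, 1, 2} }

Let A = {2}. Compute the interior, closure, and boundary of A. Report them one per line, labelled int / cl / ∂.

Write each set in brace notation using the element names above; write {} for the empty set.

int(A) = {}
cl(A)  = {0, 2}
∂A     = {0, 2}

U open, U⊆A: {}. int(A) = ⋃ = {}
X∖A={0, 1}, int(X∖A)={1}, hence cl(A)={0, 2}
∂A: remove int from cl → {0, 2}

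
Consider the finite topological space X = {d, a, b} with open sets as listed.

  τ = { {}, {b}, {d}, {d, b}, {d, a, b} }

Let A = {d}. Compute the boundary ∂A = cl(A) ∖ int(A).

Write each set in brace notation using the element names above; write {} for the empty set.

{a}

U open, U⊆A: {}, {d}. int(A) = ⋃ = {d}
X∖A={a, b}, int(X∖A)={b}, hence cl(A)={d, a}
∂A: remove int from cl → {a}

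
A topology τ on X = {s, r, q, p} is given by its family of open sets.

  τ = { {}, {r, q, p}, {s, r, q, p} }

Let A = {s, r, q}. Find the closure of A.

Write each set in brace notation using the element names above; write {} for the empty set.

complement {p}; its interior {}; cl(A) = X∖{} = {s, r, q, p}

{s, r, q, p}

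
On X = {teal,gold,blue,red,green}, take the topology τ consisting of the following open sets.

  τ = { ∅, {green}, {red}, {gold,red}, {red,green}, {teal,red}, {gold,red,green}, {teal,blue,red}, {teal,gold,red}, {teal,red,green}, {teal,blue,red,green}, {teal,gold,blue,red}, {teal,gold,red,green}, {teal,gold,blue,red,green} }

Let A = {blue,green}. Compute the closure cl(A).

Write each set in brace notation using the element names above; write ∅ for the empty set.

cl via duality: int({teal,gold,red}) = {teal,gold,red}, so X∖{teal,gold,red} = {blue,green}

{blue,green}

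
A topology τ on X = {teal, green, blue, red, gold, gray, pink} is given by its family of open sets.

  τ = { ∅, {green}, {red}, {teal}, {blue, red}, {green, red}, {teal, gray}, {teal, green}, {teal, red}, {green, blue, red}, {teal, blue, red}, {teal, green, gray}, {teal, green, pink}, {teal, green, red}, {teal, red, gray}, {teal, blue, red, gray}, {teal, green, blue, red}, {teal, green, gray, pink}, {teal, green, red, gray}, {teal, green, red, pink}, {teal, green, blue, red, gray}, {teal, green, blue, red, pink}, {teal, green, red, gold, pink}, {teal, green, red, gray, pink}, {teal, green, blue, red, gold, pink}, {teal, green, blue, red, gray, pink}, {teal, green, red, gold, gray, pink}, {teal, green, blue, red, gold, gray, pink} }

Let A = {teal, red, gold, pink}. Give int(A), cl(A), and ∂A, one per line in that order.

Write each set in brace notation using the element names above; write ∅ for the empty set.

U open, U⊆A: ∅, {red}, {teal}, {teal, red}. int(A) = ⋃ = {teal, red}
X∖A={green, blue, gray}, int(X∖A)={green}, hence cl(A)={teal, blue, red, gold, gray, pink}
∂A: remove int from cl → {blue, gold, gray, pink}

int(A) = {teal, red}
cl(A)  = {teal, blue, red, gold, gray, pink}
∂A     = {blue, gold, gray, pink}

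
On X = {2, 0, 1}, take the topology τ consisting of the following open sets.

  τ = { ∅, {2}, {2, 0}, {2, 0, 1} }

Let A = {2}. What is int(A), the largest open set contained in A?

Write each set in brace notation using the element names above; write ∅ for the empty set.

{2}

open subsets of A: ∅, {2}; so int(A) = {2}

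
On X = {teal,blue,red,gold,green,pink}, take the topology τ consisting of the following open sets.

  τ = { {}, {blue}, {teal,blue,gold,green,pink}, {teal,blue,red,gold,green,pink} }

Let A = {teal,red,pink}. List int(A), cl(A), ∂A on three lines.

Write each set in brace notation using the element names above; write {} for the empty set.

open subsets of A: {}; so int(A) = {}
closure: X∖int(X∖A) = X∖{blue} = {teal,red,gold,green,pink}
∂A = {teal,red,gold,green,pink} minus {} = {teal,red,gold,green,pink}

int(A) = {}
cl(A)  = {teal,red,gold,green,pink}
∂A     = {teal,red,gold,green,pink}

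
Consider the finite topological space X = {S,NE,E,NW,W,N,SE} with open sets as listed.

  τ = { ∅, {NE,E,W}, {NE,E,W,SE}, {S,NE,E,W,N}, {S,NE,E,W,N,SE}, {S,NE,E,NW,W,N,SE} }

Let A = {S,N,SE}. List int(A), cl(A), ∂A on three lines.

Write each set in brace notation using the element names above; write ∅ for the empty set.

int(A) = ∅
cl(A)  = {S,NW,N,SE}
∂A     = {S,NW,N,SE}

interior: largest open inside A is ∅ (from ∅)
cl via duality: int({NE,E,NW,W}) = {NE,E,W}, so X∖{NE,E,W} = {S,NW,N,SE}
cl∖int = {S,NW,N,SE}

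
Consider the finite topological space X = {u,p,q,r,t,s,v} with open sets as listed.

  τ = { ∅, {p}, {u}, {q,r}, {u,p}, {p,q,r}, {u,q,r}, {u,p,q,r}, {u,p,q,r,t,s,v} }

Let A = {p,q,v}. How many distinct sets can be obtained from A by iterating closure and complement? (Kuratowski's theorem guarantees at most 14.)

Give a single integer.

10

X∖A={u,r,t,s}, int(X∖A)={u}, hence cl(A)={p,q,r,t,s,v}
Orbit (k=closure, c=complement):
  1. A     = {p,q,v}
  2. kA    = {p,q,r,t,s,v}
  3. cA    = {u,r,t,s}
  4. ckA   = {u}
  5. kcA   = {u,q,r,t,s,v}
  6. kckA  = {u,t,s,v}
  7. ckcA  = {p}
  8. ckckA = {p,q,r}
  9. kckcA = {p,t,s,v}
  10. ckckcA = {u,q,r}
(closed under both — stop)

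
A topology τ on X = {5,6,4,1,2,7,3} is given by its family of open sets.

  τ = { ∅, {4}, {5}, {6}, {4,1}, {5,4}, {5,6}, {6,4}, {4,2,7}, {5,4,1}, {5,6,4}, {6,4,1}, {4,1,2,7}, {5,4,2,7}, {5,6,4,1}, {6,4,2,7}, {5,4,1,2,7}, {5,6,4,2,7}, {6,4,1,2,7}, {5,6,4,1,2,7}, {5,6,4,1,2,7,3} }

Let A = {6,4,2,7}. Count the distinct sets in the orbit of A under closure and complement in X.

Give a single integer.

closure: X∖int(X∖A) = X∖{5} = {6,4,1,2,7,3}
Let k=closure and c=complement:
  1. A     = {6,4,2,7}
  2. kA    = {6,4,1,2,7,3}
  3. cA    = {5,1,3}
  4. ckA   = {5}
  5. kckA  = {5,3}
  6. ckckA = {6,4,1,2,7}
— saturated at 6

6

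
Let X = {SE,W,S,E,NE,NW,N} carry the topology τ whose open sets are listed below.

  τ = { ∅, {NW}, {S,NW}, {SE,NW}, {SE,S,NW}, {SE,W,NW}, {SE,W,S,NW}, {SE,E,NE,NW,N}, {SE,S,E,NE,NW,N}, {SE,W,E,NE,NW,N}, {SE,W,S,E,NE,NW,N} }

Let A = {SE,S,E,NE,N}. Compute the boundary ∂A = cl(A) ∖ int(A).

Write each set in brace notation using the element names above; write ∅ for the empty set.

{SE,W,S,E,NE,N}

U open, U⊆A: ∅. int(A) = ⋃ = ∅
X∖A={W,NW}, int(X∖A)={NW}, hence cl(A)={SE,W,S,E,NE,N}
∂A: remove int from cl → {SE,W,S,E,NE,N}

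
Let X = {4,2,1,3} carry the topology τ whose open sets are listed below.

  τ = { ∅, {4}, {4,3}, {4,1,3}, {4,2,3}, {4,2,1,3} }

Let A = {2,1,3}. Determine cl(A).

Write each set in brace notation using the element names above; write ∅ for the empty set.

cl via duality: int({4}) = {4}, so X∖{4} = {2,1,3}

{2,1,3}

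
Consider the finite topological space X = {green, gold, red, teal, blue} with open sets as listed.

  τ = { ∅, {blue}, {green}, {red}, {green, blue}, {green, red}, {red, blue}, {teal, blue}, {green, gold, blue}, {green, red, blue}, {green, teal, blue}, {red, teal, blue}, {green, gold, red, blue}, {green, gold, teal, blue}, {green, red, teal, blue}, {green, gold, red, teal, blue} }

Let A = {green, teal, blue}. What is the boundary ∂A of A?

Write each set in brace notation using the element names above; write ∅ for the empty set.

interior: largest open inside A is {green, teal, blue} (from ∅, {green}, {blue}, {teal, blue}, {green, blue}, {green, teal, blue})
cl via duality: int({gold, red}) = {red}, so X∖{red} = {green, gold, teal, blue}
cl∖int = {gold}

{gold}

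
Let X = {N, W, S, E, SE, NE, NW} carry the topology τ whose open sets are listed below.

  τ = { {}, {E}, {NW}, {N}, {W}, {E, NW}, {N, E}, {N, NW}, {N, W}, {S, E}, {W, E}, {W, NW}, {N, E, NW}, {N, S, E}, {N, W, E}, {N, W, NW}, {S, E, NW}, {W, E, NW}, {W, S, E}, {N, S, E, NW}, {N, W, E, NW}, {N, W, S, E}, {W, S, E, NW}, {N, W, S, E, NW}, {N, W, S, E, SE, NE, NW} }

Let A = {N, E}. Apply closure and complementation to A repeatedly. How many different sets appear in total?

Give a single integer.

X∖A={W, S, SE, NE, NW}, int(X∖A)={W, NW}, hence cl(A)={N, S, E, SE, NE}
Orbit (k=closure, c=complement):
  1. A     = {N, E}
  2. kA    = {N, S, E, SE, NE}
  3. cA    = {W, S, SE, NE, NW}
  4. ckA   = {W, NW}
  5. kckA  = {W, SE, NE, NW}
  6. ckckA = {N, S, E}
(closed under both — stop)

6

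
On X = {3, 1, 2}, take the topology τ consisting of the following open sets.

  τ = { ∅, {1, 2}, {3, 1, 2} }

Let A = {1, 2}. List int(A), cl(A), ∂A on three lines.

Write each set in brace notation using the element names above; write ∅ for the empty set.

int(A) = {1, 2}
cl(A)  = {3, 1, 2}
∂A     = {3}

U open, U⊆A: ∅, {1, 2}. int(A) = ⋃ = {1, 2}
X∖A={3}, int(X∖A)=∅, hence cl(A)={3, 1, 2}
∂A: remove int from cl → {3}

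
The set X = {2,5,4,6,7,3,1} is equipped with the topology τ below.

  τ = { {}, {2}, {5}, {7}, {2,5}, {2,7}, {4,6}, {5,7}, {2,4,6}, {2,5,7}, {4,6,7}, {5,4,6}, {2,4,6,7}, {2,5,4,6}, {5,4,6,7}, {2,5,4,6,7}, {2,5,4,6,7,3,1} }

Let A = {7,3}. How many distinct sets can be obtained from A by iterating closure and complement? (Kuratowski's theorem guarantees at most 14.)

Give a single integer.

cl via duality: int({2,5,4,6,1}) = {2,5,4,6}, so X∖{2,5,4,6} = {7,3,1}
Write k for closure, c for complement:
  1. A     = {7,3}
  2. kA    = {7,3,1}
  3. cA    = {2,5,4,6,1}
  4. ckA   = {2,5,4,6}
  5. kcA   = {2,5,4,6,3,1}
  6. ckcA  = {7}
applying k or c yields no new set

6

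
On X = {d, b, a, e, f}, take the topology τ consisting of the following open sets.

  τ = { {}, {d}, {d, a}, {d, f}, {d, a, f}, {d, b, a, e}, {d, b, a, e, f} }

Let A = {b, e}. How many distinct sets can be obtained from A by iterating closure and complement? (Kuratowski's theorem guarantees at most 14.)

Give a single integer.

4

cl via duality: int({d, a, f}) = {d, a, f}, so X∖{d, a, f} = {b, e}
Write k for closure, c for complement:
  1. A     = {b, e}
  2. cA    = {d, a, f}
  3. kcA   = {d, b, a, e, f}
  4. ckcA  = {}
applying k or c yields no new set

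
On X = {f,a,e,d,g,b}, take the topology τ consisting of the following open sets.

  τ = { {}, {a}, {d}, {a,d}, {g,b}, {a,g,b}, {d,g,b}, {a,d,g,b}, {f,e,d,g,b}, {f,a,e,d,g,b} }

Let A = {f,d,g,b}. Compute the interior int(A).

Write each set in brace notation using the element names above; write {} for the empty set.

{d,g,b}

interior: largest open inside A is {d,g,b} (from {}, {d}, {g,b}, {d,g,b})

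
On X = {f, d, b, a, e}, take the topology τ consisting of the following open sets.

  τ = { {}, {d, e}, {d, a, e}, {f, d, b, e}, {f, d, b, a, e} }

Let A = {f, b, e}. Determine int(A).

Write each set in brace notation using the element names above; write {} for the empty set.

{}

U open, U⊆A: {}. int(A) = ⋃ = {}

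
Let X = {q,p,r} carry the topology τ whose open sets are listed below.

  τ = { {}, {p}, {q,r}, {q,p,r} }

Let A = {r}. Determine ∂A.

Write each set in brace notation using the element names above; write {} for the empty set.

opens ⊆ A: {}; union → int = {}
complement {q,p}; its interior {p}; cl(A) = X∖{p} = {q,r}
boundary = {q,r} ∖ {} = {q,r}

{q,r}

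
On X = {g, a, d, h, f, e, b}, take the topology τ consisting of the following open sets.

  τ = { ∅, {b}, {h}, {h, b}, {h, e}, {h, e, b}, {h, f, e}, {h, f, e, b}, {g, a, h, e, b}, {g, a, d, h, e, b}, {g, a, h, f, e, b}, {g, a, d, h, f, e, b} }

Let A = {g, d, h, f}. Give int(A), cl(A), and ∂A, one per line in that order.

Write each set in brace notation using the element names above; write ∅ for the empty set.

int(A) = {h}
cl(A)  = {g, a, d, h, f, e}
∂A     = {g, a, d, f, e}

interior: largest open inside A is {h} (from ∅, {h})
cl via duality: int({a, e, b}) = {b}, so X∖{b} = {g, a, d, h, f, e}
cl∖int = {g, a, d, f, e}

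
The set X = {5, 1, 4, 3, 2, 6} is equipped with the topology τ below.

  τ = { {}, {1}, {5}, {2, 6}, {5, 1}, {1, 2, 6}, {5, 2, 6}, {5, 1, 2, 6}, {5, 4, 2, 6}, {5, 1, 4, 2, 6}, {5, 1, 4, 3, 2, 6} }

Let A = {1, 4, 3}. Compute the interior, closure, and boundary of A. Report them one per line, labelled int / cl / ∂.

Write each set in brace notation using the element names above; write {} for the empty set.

int(A) = {1}
cl(A)  = {1, 4, 3}
∂A     = {4, 3}

open subsets of A: {}, {1}; so int(A) = {1}
closure: X∖int(X∖A) = X∖{5, 2, 6} = {1, 4, 3}
∂A = {1, 4, 3} minus {1} = {4, 3}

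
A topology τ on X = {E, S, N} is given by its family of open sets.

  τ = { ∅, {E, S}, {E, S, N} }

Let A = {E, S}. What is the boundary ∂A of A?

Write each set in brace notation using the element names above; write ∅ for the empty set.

open subsets of A: ∅, {E, S}; so int(A) = {E, S}
closure: X∖int(X∖A) = X∖∅ = {E, S, N}
∂A = {E, S, N} minus {E, S} = {N}

{N}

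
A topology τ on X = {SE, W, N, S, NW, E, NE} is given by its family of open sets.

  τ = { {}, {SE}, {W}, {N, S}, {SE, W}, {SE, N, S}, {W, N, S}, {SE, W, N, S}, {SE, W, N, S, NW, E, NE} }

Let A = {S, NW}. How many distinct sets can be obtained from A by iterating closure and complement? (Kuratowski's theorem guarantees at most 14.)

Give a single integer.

8

cl via duality: int({SE, W, N, E, NE}) = {SE, W}, so X∖{SE, W} = {N, S, NW, E, NE}
Write k for closure, c for complement:
  1. A     = {S, NW}
  2. kA    = {N, S, NW, E, NE}
  3. cA    = {SE, W, N, E, NE}
  4. ckA   = {SE, W}
  5. kcA   = {SE, W, N, S, NW, E, NE}
  6. kckA  = {SE, W, NW, E, NE}
  7. ckcA  = {}
  8. ckckA = {N, S}
applying k or c yields no new set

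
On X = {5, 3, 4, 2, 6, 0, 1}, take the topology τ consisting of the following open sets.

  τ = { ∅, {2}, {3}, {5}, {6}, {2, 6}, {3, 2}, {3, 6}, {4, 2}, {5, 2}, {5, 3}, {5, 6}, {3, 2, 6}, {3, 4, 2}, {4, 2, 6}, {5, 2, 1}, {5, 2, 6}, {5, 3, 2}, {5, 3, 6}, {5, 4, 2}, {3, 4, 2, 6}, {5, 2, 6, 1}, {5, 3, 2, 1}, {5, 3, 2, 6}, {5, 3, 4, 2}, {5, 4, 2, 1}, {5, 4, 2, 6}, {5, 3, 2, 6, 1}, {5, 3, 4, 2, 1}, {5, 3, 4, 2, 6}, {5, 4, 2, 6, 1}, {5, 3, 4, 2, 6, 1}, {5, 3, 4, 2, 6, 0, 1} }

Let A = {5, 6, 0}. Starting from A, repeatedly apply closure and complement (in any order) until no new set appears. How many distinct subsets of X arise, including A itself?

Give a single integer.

closure: X∖int(X∖A) = X∖{3, 4, 2} = {5, 6, 0, 1}
Let k=closure and c=complement:
  1. A     = {5, 6, 0}
  2. kA    = {5, 6, 0, 1}
  3. cA    = {3, 4, 2, 1}
  4. ckA   = {3, 4, 2}
  5. kcA   = {3, 4, 2, 0, 1}
  6. ckcA  = {5, 6}
— saturated at 6

6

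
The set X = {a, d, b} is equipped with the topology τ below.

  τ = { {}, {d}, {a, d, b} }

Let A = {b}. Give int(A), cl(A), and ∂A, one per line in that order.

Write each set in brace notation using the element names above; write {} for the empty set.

open subsets of A: {}; so int(A) = {}
closure: X∖int(X∖A) = X∖{d} = {a, b}
∂A = {a, b} minus {} = {a, b}

int(A) = {}
cl(A)  = {a, b}
∂A     = {a, b}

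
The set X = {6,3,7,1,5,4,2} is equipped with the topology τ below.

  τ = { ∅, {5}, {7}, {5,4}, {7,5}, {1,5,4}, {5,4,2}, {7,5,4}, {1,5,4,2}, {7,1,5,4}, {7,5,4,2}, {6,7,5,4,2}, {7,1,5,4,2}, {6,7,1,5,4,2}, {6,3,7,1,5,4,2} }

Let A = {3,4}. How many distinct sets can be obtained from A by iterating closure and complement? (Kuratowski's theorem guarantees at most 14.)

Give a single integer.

X∖A={6,7,1,5,2}, int(X∖A)={7,5}, hence cl(A)={6,3,1,4,2}
Orbit (k=closure, c=complement):
  1. A     = {3,4}
  2. kA    = {6,3,1,4,2}
  3. cA    = {6,7,1,5,2}
  4. ckA   = {7,5}
  5. kcA   = {6,3,7,1,5,4,2}
  6. ckcA  = ∅
(closed under both — stop)

6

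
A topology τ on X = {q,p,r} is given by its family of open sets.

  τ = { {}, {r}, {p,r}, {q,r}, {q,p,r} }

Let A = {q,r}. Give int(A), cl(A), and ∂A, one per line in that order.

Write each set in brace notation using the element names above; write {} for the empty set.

int(A) = {q,r}
cl(A)  = {q,p,r}
∂A     = {p}

open subsets of A: {}, {r}, {q,r}; so int(A) = {q,r}
closure: X∖int(X∖A) = X∖{} = {q,p,r}
∂A = {q,p,r} minus {q,r} = {p}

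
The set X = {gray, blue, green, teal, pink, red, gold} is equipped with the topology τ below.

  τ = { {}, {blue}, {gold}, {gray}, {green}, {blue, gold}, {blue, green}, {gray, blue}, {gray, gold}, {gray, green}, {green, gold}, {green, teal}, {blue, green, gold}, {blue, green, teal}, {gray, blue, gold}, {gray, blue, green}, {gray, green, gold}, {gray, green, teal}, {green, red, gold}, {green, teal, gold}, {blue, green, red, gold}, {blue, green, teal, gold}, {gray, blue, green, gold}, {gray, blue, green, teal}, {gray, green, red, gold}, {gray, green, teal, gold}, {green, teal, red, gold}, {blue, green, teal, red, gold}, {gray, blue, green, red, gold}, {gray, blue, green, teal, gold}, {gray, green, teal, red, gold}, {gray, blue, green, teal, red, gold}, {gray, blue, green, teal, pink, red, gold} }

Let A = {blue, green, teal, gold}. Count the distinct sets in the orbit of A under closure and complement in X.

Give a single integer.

6

closure: X∖int(X∖A) = X∖{gray} = {blue, green, teal, pink, red, gold}
Let k=closure and c=complement:
  1. A     = {blue, green, teal, gold}
  2. kA    = {blue, green, teal, pink, red, gold}
  3. cA    = {gray, pink, red}
  4. ckA   = {gray}
  5. kckA  = {gray, pink}
  6. ckckA = {blue, green, teal, red, gold}
— saturated at 6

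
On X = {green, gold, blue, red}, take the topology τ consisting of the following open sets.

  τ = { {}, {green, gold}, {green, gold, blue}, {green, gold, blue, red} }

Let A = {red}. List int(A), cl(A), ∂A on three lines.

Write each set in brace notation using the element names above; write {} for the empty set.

open subsets of A: {}; so int(A) = {}
closure: X∖int(X∖A) = X∖{green, gold, blue} = {red}
∂A = {red} minus {} = {red}

int(A) = {}
cl(A)  = {red}
∂A     = {red}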